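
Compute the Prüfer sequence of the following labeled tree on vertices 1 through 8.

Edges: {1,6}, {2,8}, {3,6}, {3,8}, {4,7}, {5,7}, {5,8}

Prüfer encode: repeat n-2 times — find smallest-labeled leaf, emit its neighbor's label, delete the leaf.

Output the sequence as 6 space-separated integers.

Step 1: leaves = {1,2,4}. Remove smallest leaf 1, emit neighbor 6.
Step 2: leaves = {2,4,6}. Remove smallest leaf 2, emit neighbor 8.
Step 3: leaves = {4,6}. Remove smallest leaf 4, emit neighbor 7.
Step 4: leaves = {6,7}. Remove smallest leaf 6, emit neighbor 3.
Step 5: leaves = {3,7}. Remove smallest leaf 3, emit neighbor 8.
Step 6: leaves = {7,8}. Remove smallest leaf 7, emit neighbor 5.
Done: 2 vertices remain (5, 8). Sequence = [6 8 7 3 8 5]

Answer: 6 8 7 3 8 5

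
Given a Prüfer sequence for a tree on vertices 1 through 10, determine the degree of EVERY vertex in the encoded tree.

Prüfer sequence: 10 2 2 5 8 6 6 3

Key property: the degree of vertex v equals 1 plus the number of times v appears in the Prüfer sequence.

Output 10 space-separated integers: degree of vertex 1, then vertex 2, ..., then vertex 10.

Answer: 1 3 2 1 2 3 1 2 1 2

Derivation:
p_1 = 10: count[10] becomes 1
p_2 = 2: count[2] becomes 1
p_3 = 2: count[2] becomes 2
p_4 = 5: count[5] becomes 1
p_5 = 8: count[8] becomes 1
p_6 = 6: count[6] becomes 1
p_7 = 6: count[6] becomes 2
p_8 = 3: count[3] becomes 1
Degrees (1 + count): deg[1]=1+0=1, deg[2]=1+2=3, deg[3]=1+1=2, deg[4]=1+0=1, deg[5]=1+1=2, deg[6]=1+2=3, deg[7]=1+0=1, deg[8]=1+1=2, deg[9]=1+0=1, deg[10]=1+1=2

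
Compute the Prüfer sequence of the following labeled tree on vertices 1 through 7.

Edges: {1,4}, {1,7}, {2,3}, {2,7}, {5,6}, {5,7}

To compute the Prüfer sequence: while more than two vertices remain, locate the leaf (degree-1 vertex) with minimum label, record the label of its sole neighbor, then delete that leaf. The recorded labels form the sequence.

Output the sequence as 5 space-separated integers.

Answer: 2 7 1 7 5

Derivation:
Step 1: leaves = {3,4,6}. Remove smallest leaf 3, emit neighbor 2.
Step 2: leaves = {2,4,6}. Remove smallest leaf 2, emit neighbor 7.
Step 3: leaves = {4,6}. Remove smallest leaf 4, emit neighbor 1.
Step 4: leaves = {1,6}. Remove smallest leaf 1, emit neighbor 7.
Step 5: leaves = {6,7}. Remove smallest leaf 6, emit neighbor 5.
Done: 2 vertices remain (5, 7). Sequence = [2 7 1 7 5]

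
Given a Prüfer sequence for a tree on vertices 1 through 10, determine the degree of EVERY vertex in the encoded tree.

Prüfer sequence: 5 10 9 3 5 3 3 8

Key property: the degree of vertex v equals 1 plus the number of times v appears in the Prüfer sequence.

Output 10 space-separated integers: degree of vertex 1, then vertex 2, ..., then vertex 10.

p_1 = 5: count[5] becomes 1
p_2 = 10: count[10] becomes 1
p_3 = 9: count[9] becomes 1
p_4 = 3: count[3] becomes 1
p_5 = 5: count[5] becomes 2
p_6 = 3: count[3] becomes 2
p_7 = 3: count[3] becomes 3
p_8 = 8: count[8] becomes 1
Degrees (1 + count): deg[1]=1+0=1, deg[2]=1+0=1, deg[3]=1+3=4, deg[4]=1+0=1, deg[5]=1+2=3, deg[6]=1+0=1, deg[7]=1+0=1, deg[8]=1+1=2, deg[9]=1+1=2, deg[10]=1+1=2

Answer: 1 1 4 1 3 1 1 2 2 2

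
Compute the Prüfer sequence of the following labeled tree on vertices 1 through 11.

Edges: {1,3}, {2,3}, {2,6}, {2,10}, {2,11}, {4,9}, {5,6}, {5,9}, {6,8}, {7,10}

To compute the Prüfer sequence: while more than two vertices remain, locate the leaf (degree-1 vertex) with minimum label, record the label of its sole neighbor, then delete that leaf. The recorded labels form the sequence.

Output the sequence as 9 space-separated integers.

Answer: 3 2 9 10 6 5 6 2 2

Derivation:
Step 1: leaves = {1,4,7,8,11}. Remove smallest leaf 1, emit neighbor 3.
Step 2: leaves = {3,4,7,8,11}. Remove smallest leaf 3, emit neighbor 2.
Step 3: leaves = {4,7,8,11}. Remove smallest leaf 4, emit neighbor 9.
Step 4: leaves = {7,8,9,11}. Remove smallest leaf 7, emit neighbor 10.
Step 5: leaves = {8,9,10,11}. Remove smallest leaf 8, emit neighbor 6.
Step 6: leaves = {9,10,11}. Remove smallest leaf 9, emit neighbor 5.
Step 7: leaves = {5,10,11}. Remove smallest leaf 5, emit neighbor 6.
Step 8: leaves = {6,10,11}. Remove smallest leaf 6, emit neighbor 2.
Step 9: leaves = {10,11}. Remove smallest leaf 10, emit neighbor 2.
Done: 2 vertices remain (2, 11). Sequence = [3 2 9 10 6 5 6 2 2]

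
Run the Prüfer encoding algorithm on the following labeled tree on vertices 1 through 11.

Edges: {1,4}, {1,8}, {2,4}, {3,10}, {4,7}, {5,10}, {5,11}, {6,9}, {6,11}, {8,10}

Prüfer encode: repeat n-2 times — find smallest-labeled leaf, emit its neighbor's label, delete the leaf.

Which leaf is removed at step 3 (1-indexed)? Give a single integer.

Answer: 7

Derivation:
Step 1: current leaves = {2,3,7,9}. Remove leaf 2 (neighbor: 4).
Step 2: current leaves = {3,7,9}. Remove leaf 3 (neighbor: 10).
Step 3: current leaves = {7,9}. Remove leaf 7 (neighbor: 4).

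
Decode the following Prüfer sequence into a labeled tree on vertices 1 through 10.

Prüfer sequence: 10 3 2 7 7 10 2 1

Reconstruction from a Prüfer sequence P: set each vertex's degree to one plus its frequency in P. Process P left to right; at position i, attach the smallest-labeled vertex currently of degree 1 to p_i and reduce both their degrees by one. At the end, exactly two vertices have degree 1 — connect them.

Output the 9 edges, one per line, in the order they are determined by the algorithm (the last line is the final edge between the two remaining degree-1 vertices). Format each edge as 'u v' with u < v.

Initial degrees: {1:2, 2:3, 3:2, 4:1, 5:1, 6:1, 7:3, 8:1, 9:1, 10:3}
Step 1: smallest deg-1 vertex = 4, p_1 = 10. Add edge {4,10}. Now deg[4]=0, deg[10]=2.
Step 2: smallest deg-1 vertex = 5, p_2 = 3. Add edge {3,5}. Now deg[5]=0, deg[3]=1.
Step 3: smallest deg-1 vertex = 3, p_3 = 2. Add edge {2,3}. Now deg[3]=0, deg[2]=2.
Step 4: smallest deg-1 vertex = 6, p_4 = 7. Add edge {6,7}. Now deg[6]=0, deg[7]=2.
Step 5: smallest deg-1 vertex = 8, p_5 = 7. Add edge {7,8}. Now deg[8]=0, deg[7]=1.
Step 6: smallest deg-1 vertex = 7, p_6 = 10. Add edge {7,10}. Now deg[7]=0, deg[10]=1.
Step 7: smallest deg-1 vertex = 9, p_7 = 2. Add edge {2,9}. Now deg[9]=0, deg[2]=1.
Step 8: smallest deg-1 vertex = 2, p_8 = 1. Add edge {1,2}. Now deg[2]=0, deg[1]=1.
Final: two remaining deg-1 vertices are 1, 10. Add edge {1,10}.

Answer: 4 10
3 5
2 3
6 7
7 8
7 10
2 9
1 2
1 10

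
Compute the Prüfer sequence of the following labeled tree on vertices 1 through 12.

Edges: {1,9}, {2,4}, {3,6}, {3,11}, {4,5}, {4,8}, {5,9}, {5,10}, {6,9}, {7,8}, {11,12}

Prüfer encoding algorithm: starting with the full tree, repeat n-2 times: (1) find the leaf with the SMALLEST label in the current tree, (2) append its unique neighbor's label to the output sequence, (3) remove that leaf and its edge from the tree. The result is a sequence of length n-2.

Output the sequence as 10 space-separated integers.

Step 1: leaves = {1,2,7,10,12}. Remove smallest leaf 1, emit neighbor 9.
Step 2: leaves = {2,7,10,12}. Remove smallest leaf 2, emit neighbor 4.
Step 3: leaves = {7,10,12}. Remove smallest leaf 7, emit neighbor 8.
Step 4: leaves = {8,10,12}. Remove smallest leaf 8, emit neighbor 4.
Step 5: leaves = {4,10,12}. Remove smallest leaf 4, emit neighbor 5.
Step 6: leaves = {10,12}. Remove smallest leaf 10, emit neighbor 5.
Step 7: leaves = {5,12}. Remove smallest leaf 5, emit neighbor 9.
Step 8: leaves = {9,12}. Remove smallest leaf 9, emit neighbor 6.
Step 9: leaves = {6,12}. Remove smallest leaf 6, emit neighbor 3.
Step 10: leaves = {3,12}. Remove smallest leaf 3, emit neighbor 11.
Done: 2 vertices remain (11, 12). Sequence = [9 4 8 4 5 5 9 6 3 11]

Answer: 9 4 8 4 5 5 9 6 3 11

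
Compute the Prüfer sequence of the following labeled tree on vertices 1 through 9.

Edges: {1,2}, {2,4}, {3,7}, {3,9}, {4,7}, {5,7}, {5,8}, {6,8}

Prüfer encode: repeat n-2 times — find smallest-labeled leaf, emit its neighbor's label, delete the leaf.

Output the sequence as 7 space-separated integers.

Answer: 2 4 7 8 5 7 3

Derivation:
Step 1: leaves = {1,6,9}. Remove smallest leaf 1, emit neighbor 2.
Step 2: leaves = {2,6,9}. Remove smallest leaf 2, emit neighbor 4.
Step 3: leaves = {4,6,9}. Remove smallest leaf 4, emit neighbor 7.
Step 4: leaves = {6,9}. Remove smallest leaf 6, emit neighbor 8.
Step 5: leaves = {8,9}. Remove smallest leaf 8, emit neighbor 5.
Step 6: leaves = {5,9}. Remove smallest leaf 5, emit neighbor 7.
Step 7: leaves = {7,9}. Remove smallest leaf 7, emit neighbor 3.
Done: 2 vertices remain (3, 9). Sequence = [2 4 7 8 5 7 3]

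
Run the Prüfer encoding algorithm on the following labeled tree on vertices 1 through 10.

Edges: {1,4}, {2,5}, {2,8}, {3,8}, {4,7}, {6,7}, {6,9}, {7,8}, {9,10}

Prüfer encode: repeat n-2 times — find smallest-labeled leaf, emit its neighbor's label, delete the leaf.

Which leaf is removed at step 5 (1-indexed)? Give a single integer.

Step 1: current leaves = {1,3,5,10}. Remove leaf 1 (neighbor: 4).
Step 2: current leaves = {3,4,5,10}. Remove leaf 3 (neighbor: 8).
Step 3: current leaves = {4,5,10}. Remove leaf 4 (neighbor: 7).
Step 4: current leaves = {5,10}. Remove leaf 5 (neighbor: 2).
Step 5: current leaves = {2,10}. Remove leaf 2 (neighbor: 8).

Answer: 2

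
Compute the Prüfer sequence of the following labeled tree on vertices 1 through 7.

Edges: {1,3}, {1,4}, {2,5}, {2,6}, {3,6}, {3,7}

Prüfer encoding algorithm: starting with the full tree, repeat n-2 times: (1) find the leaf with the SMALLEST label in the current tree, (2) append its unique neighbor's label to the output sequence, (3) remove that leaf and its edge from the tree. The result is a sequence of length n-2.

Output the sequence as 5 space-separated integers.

Answer: 1 3 2 6 3

Derivation:
Step 1: leaves = {4,5,7}. Remove smallest leaf 4, emit neighbor 1.
Step 2: leaves = {1,5,7}. Remove smallest leaf 1, emit neighbor 3.
Step 3: leaves = {5,7}. Remove smallest leaf 5, emit neighbor 2.
Step 4: leaves = {2,7}. Remove smallest leaf 2, emit neighbor 6.
Step 5: leaves = {6,7}. Remove smallest leaf 6, emit neighbor 3.
Done: 2 vertices remain (3, 7). Sequence = [1 3 2 6 3]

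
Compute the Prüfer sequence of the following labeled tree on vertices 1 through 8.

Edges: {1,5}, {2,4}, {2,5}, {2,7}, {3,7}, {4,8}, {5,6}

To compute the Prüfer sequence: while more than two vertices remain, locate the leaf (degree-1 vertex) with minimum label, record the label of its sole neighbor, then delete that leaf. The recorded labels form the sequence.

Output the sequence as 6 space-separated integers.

Step 1: leaves = {1,3,6,8}. Remove smallest leaf 1, emit neighbor 5.
Step 2: leaves = {3,6,8}. Remove smallest leaf 3, emit neighbor 7.
Step 3: leaves = {6,7,8}. Remove smallest leaf 6, emit neighbor 5.
Step 4: leaves = {5,7,8}. Remove smallest leaf 5, emit neighbor 2.
Step 5: leaves = {7,8}. Remove smallest leaf 7, emit neighbor 2.
Step 6: leaves = {2,8}. Remove smallest leaf 2, emit neighbor 4.
Done: 2 vertices remain (4, 8). Sequence = [5 7 5 2 2 4]

Answer: 5 7 5 2 2 4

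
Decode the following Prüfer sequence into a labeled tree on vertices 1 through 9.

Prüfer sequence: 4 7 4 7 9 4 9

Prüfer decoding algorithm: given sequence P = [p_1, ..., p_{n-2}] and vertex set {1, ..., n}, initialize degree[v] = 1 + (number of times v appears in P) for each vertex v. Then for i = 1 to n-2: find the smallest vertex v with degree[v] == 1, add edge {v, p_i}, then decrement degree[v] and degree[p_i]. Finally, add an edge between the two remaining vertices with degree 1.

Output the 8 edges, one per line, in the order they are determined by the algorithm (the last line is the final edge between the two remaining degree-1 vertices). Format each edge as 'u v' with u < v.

Initial degrees: {1:1, 2:1, 3:1, 4:4, 5:1, 6:1, 7:3, 8:1, 9:3}
Step 1: smallest deg-1 vertex = 1, p_1 = 4. Add edge {1,4}. Now deg[1]=0, deg[4]=3.
Step 2: smallest deg-1 vertex = 2, p_2 = 7. Add edge {2,7}. Now deg[2]=0, deg[7]=2.
Step 3: smallest deg-1 vertex = 3, p_3 = 4. Add edge {3,4}. Now deg[3]=0, deg[4]=2.
Step 4: smallest deg-1 vertex = 5, p_4 = 7. Add edge {5,7}. Now deg[5]=0, deg[7]=1.
Step 5: smallest deg-1 vertex = 6, p_5 = 9. Add edge {6,9}. Now deg[6]=0, deg[9]=2.
Step 6: smallest deg-1 vertex = 7, p_6 = 4. Add edge {4,7}. Now deg[7]=0, deg[4]=1.
Step 7: smallest deg-1 vertex = 4, p_7 = 9. Add edge {4,9}. Now deg[4]=0, deg[9]=1.
Final: two remaining deg-1 vertices are 8, 9. Add edge {8,9}.

Answer: 1 4
2 7
3 4
5 7
6 9
4 7
4 9
8 9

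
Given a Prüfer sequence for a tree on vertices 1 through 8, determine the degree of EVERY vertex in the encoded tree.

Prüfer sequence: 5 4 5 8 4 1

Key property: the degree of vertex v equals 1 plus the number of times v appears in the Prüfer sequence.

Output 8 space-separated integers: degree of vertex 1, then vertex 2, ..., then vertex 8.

Answer: 2 1 1 3 3 1 1 2

Derivation:
p_1 = 5: count[5] becomes 1
p_2 = 4: count[4] becomes 1
p_3 = 5: count[5] becomes 2
p_4 = 8: count[8] becomes 1
p_5 = 4: count[4] becomes 2
p_6 = 1: count[1] becomes 1
Degrees (1 + count): deg[1]=1+1=2, deg[2]=1+0=1, deg[3]=1+0=1, deg[4]=1+2=3, deg[5]=1+2=3, deg[6]=1+0=1, deg[7]=1+0=1, deg[8]=1+1=2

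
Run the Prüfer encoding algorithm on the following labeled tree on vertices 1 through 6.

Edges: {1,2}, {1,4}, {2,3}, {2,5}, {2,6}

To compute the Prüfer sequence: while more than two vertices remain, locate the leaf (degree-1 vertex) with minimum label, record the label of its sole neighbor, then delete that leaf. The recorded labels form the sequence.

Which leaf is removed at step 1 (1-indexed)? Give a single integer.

Answer: 3

Derivation:
Step 1: current leaves = {3,4,5,6}. Remove leaf 3 (neighbor: 2).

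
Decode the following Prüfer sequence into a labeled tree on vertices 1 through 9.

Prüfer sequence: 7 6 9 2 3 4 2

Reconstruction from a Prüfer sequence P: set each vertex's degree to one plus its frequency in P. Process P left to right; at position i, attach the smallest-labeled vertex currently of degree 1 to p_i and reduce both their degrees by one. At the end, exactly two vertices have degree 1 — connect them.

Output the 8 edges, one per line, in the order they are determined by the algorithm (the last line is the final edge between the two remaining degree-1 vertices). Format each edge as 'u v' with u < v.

Initial degrees: {1:1, 2:3, 3:2, 4:2, 5:1, 6:2, 7:2, 8:1, 9:2}
Step 1: smallest deg-1 vertex = 1, p_1 = 7. Add edge {1,7}. Now deg[1]=0, deg[7]=1.
Step 2: smallest deg-1 vertex = 5, p_2 = 6. Add edge {5,6}. Now deg[5]=0, deg[6]=1.
Step 3: smallest deg-1 vertex = 6, p_3 = 9. Add edge {6,9}. Now deg[6]=0, deg[9]=1.
Step 4: smallest deg-1 vertex = 7, p_4 = 2. Add edge {2,7}. Now deg[7]=0, deg[2]=2.
Step 5: smallest deg-1 vertex = 8, p_5 = 3. Add edge {3,8}. Now deg[8]=0, deg[3]=1.
Step 6: smallest deg-1 vertex = 3, p_6 = 4. Add edge {3,4}. Now deg[3]=0, deg[4]=1.
Step 7: smallest deg-1 vertex = 4, p_7 = 2. Add edge {2,4}. Now deg[4]=0, deg[2]=1.
Final: two remaining deg-1 vertices are 2, 9. Add edge {2,9}.

Answer: 1 7
5 6
6 9
2 7
3 8
3 4
2 4
2 9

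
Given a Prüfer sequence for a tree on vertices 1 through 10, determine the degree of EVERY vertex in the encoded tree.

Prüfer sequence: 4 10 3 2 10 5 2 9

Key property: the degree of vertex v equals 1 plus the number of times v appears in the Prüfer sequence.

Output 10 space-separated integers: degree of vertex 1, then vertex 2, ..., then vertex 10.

Answer: 1 3 2 2 2 1 1 1 2 3

Derivation:
p_1 = 4: count[4] becomes 1
p_2 = 10: count[10] becomes 1
p_3 = 3: count[3] becomes 1
p_4 = 2: count[2] becomes 1
p_5 = 10: count[10] becomes 2
p_6 = 5: count[5] becomes 1
p_7 = 2: count[2] becomes 2
p_8 = 9: count[9] becomes 1
Degrees (1 + count): deg[1]=1+0=1, deg[2]=1+2=3, deg[3]=1+1=2, deg[4]=1+1=2, deg[5]=1+1=2, deg[6]=1+0=1, deg[7]=1+0=1, deg[8]=1+0=1, deg[9]=1+1=2, deg[10]=1+2=3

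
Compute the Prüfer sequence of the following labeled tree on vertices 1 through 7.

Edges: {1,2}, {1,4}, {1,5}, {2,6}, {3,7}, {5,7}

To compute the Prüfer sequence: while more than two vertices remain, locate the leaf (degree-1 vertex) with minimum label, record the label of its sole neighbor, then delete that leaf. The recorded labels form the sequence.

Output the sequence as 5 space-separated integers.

Answer: 7 1 2 1 5

Derivation:
Step 1: leaves = {3,4,6}. Remove smallest leaf 3, emit neighbor 7.
Step 2: leaves = {4,6,7}. Remove smallest leaf 4, emit neighbor 1.
Step 3: leaves = {6,7}. Remove smallest leaf 6, emit neighbor 2.
Step 4: leaves = {2,7}. Remove smallest leaf 2, emit neighbor 1.
Step 5: leaves = {1,7}. Remove smallest leaf 1, emit neighbor 5.
Done: 2 vertices remain (5, 7). Sequence = [7 1 2 1 5]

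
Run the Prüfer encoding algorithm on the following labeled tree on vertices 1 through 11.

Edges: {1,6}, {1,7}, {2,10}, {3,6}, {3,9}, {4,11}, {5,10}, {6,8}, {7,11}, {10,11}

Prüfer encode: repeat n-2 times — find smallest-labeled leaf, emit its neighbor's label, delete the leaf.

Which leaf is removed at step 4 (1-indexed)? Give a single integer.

Step 1: current leaves = {2,4,5,8,9}. Remove leaf 2 (neighbor: 10).
Step 2: current leaves = {4,5,8,9}. Remove leaf 4 (neighbor: 11).
Step 3: current leaves = {5,8,9}. Remove leaf 5 (neighbor: 10).
Step 4: current leaves = {8,9,10}. Remove leaf 8 (neighbor: 6).

Answer: 8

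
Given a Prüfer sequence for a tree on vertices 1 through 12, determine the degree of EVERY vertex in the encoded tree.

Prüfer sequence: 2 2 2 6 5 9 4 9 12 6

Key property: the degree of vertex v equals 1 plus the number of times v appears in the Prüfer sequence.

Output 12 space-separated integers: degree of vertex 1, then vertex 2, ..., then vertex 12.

Answer: 1 4 1 2 2 3 1 1 3 1 1 2

Derivation:
p_1 = 2: count[2] becomes 1
p_2 = 2: count[2] becomes 2
p_3 = 2: count[2] becomes 3
p_4 = 6: count[6] becomes 1
p_5 = 5: count[5] becomes 1
p_6 = 9: count[9] becomes 1
p_7 = 4: count[4] becomes 1
p_8 = 9: count[9] becomes 2
p_9 = 12: count[12] becomes 1
p_10 = 6: count[6] becomes 2
Degrees (1 + count): deg[1]=1+0=1, deg[2]=1+3=4, deg[3]=1+0=1, deg[4]=1+1=2, deg[5]=1+1=2, deg[6]=1+2=3, deg[7]=1+0=1, deg[8]=1+0=1, deg[9]=1+2=3, deg[10]=1+0=1, deg[11]=1+0=1, deg[12]=1+1=2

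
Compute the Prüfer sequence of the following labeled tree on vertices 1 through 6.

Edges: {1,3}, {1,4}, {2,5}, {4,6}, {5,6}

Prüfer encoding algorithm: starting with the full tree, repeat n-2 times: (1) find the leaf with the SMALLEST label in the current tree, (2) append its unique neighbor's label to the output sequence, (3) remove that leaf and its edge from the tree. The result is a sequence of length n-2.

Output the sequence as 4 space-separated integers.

Answer: 5 1 4 6

Derivation:
Step 1: leaves = {2,3}. Remove smallest leaf 2, emit neighbor 5.
Step 2: leaves = {3,5}. Remove smallest leaf 3, emit neighbor 1.
Step 3: leaves = {1,5}. Remove smallest leaf 1, emit neighbor 4.
Step 4: leaves = {4,5}. Remove smallest leaf 4, emit neighbor 6.
Done: 2 vertices remain (5, 6). Sequence = [5 1 4 6]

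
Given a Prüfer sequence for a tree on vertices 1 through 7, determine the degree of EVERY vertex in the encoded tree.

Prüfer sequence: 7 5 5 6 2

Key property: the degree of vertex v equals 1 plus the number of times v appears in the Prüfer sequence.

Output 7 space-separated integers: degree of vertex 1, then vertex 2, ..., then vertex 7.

Answer: 1 2 1 1 3 2 2

Derivation:
p_1 = 7: count[7] becomes 1
p_2 = 5: count[5] becomes 1
p_3 = 5: count[5] becomes 2
p_4 = 6: count[6] becomes 1
p_5 = 2: count[2] becomes 1
Degrees (1 + count): deg[1]=1+0=1, deg[2]=1+1=2, deg[3]=1+0=1, deg[4]=1+0=1, deg[5]=1+2=3, deg[6]=1+1=2, deg[7]=1+1=2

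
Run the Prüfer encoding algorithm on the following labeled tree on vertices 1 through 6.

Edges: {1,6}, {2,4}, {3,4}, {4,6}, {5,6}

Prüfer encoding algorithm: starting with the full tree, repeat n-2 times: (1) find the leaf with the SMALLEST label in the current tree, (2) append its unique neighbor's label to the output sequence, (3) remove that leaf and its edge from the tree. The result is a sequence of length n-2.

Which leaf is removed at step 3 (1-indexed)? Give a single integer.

Answer: 3

Derivation:
Step 1: current leaves = {1,2,3,5}. Remove leaf 1 (neighbor: 6).
Step 2: current leaves = {2,3,5}. Remove leaf 2 (neighbor: 4).
Step 3: current leaves = {3,5}. Remove leaf 3 (neighbor: 4).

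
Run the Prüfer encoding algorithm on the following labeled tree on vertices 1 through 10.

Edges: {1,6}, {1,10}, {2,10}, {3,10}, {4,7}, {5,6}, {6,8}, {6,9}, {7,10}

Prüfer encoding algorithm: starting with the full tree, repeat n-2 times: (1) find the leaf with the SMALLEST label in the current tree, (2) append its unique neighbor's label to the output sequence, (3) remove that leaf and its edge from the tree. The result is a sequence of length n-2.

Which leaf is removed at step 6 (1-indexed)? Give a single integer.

Step 1: current leaves = {2,3,4,5,8,9}. Remove leaf 2 (neighbor: 10).
Step 2: current leaves = {3,4,5,8,9}. Remove leaf 3 (neighbor: 10).
Step 3: current leaves = {4,5,8,9}. Remove leaf 4 (neighbor: 7).
Step 4: current leaves = {5,7,8,9}. Remove leaf 5 (neighbor: 6).
Step 5: current leaves = {7,8,9}. Remove leaf 7 (neighbor: 10).
Step 6: current leaves = {8,9,10}. Remove leaf 8 (neighbor: 6).

Answer: 8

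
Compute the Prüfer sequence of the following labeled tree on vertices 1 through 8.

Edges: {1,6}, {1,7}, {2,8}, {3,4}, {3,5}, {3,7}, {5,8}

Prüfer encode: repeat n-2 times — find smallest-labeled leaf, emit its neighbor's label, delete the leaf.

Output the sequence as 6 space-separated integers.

Step 1: leaves = {2,4,6}. Remove smallest leaf 2, emit neighbor 8.
Step 2: leaves = {4,6,8}. Remove smallest leaf 4, emit neighbor 3.
Step 3: leaves = {6,8}. Remove smallest leaf 6, emit neighbor 1.
Step 4: leaves = {1,8}. Remove smallest leaf 1, emit neighbor 7.
Step 5: leaves = {7,8}. Remove smallest leaf 7, emit neighbor 3.
Step 6: leaves = {3,8}. Remove smallest leaf 3, emit neighbor 5.
Done: 2 vertices remain (5, 8). Sequence = [8 3 1 7 3 5]

Answer: 8 3 1 7 3 5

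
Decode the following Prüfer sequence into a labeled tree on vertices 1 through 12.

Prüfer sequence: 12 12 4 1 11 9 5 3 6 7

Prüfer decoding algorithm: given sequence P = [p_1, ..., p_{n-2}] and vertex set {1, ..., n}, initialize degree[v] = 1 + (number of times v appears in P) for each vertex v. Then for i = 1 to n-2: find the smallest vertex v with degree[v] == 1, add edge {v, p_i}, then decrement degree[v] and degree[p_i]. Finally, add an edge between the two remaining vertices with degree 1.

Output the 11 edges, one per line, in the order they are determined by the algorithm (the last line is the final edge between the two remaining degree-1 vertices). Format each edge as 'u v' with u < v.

Answer: 2 12
8 12
4 10
1 4
1 11
9 11
5 9
3 5
3 6
6 7
7 12

Derivation:
Initial degrees: {1:2, 2:1, 3:2, 4:2, 5:2, 6:2, 7:2, 8:1, 9:2, 10:1, 11:2, 12:3}
Step 1: smallest deg-1 vertex = 2, p_1 = 12. Add edge {2,12}. Now deg[2]=0, deg[12]=2.
Step 2: smallest deg-1 vertex = 8, p_2 = 12. Add edge {8,12}. Now deg[8]=0, deg[12]=1.
Step 3: smallest deg-1 vertex = 10, p_3 = 4. Add edge {4,10}. Now deg[10]=0, deg[4]=1.
Step 4: smallest deg-1 vertex = 4, p_4 = 1. Add edge {1,4}. Now deg[4]=0, deg[1]=1.
Step 5: smallest deg-1 vertex = 1, p_5 = 11. Add edge {1,11}. Now deg[1]=0, deg[11]=1.
Step 6: smallest deg-1 vertex = 11, p_6 = 9. Add edge {9,11}. Now deg[11]=0, deg[9]=1.
Step 7: smallest deg-1 vertex = 9, p_7 = 5. Add edge {5,9}. Now deg[9]=0, deg[5]=1.
Step 8: smallest deg-1 vertex = 5, p_8 = 3. Add edge {3,5}. Now deg[5]=0, deg[3]=1.
Step 9: smallest deg-1 vertex = 3, p_9 = 6. Add edge {3,6}. Now deg[3]=0, deg[6]=1.
Step 10: smallest deg-1 vertex = 6, p_10 = 7. Add edge {6,7}. Now deg[6]=0, deg[7]=1.
Final: two remaining deg-1 vertices are 7, 12. Add edge {7,12}.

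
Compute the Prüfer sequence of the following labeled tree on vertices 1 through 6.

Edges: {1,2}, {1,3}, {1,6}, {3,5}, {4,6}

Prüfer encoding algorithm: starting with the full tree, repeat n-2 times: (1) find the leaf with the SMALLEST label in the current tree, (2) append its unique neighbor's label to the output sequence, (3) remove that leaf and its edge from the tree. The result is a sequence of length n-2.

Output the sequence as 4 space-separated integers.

Answer: 1 6 3 1

Derivation:
Step 1: leaves = {2,4,5}. Remove smallest leaf 2, emit neighbor 1.
Step 2: leaves = {4,5}. Remove smallest leaf 4, emit neighbor 6.
Step 3: leaves = {5,6}. Remove smallest leaf 5, emit neighbor 3.
Step 4: leaves = {3,6}. Remove smallest leaf 3, emit neighbor 1.
Done: 2 vertices remain (1, 6). Sequence = [1 6 3 1]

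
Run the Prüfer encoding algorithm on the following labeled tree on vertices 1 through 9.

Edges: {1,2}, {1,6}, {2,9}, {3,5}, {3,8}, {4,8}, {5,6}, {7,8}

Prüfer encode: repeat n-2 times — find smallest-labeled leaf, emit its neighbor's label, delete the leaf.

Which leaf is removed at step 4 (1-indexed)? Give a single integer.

Answer: 3

Derivation:
Step 1: current leaves = {4,7,9}. Remove leaf 4 (neighbor: 8).
Step 2: current leaves = {7,9}. Remove leaf 7 (neighbor: 8).
Step 3: current leaves = {8,9}. Remove leaf 8 (neighbor: 3).
Step 4: current leaves = {3,9}. Remove leaf 3 (neighbor: 5).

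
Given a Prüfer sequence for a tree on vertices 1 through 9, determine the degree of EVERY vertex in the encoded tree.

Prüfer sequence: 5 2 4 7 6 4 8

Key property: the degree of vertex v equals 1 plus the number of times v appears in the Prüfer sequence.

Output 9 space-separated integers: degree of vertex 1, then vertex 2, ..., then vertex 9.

p_1 = 5: count[5] becomes 1
p_2 = 2: count[2] becomes 1
p_3 = 4: count[4] becomes 1
p_4 = 7: count[7] becomes 1
p_5 = 6: count[6] becomes 1
p_6 = 4: count[4] becomes 2
p_7 = 8: count[8] becomes 1
Degrees (1 + count): deg[1]=1+0=1, deg[2]=1+1=2, deg[3]=1+0=1, deg[4]=1+2=3, deg[5]=1+1=2, deg[6]=1+1=2, deg[7]=1+1=2, deg[8]=1+1=2, deg[9]=1+0=1

Answer: 1 2 1 3 2 2 2 2 1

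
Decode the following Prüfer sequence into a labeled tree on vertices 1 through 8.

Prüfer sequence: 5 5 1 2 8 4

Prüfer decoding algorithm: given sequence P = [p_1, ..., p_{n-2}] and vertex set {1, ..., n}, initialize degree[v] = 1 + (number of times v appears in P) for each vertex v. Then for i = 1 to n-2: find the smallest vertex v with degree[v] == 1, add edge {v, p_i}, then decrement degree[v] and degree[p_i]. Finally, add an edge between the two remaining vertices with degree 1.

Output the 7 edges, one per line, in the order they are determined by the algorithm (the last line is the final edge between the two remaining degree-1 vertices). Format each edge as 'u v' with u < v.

Initial degrees: {1:2, 2:2, 3:1, 4:2, 5:3, 6:1, 7:1, 8:2}
Step 1: smallest deg-1 vertex = 3, p_1 = 5. Add edge {3,5}. Now deg[3]=0, deg[5]=2.
Step 2: smallest deg-1 vertex = 6, p_2 = 5. Add edge {5,6}. Now deg[6]=0, deg[5]=1.
Step 3: smallest deg-1 vertex = 5, p_3 = 1. Add edge {1,5}. Now deg[5]=0, deg[1]=1.
Step 4: smallest deg-1 vertex = 1, p_4 = 2. Add edge {1,2}. Now deg[1]=0, deg[2]=1.
Step 5: smallest deg-1 vertex = 2, p_5 = 8. Add edge {2,8}. Now deg[2]=0, deg[8]=1.
Step 6: smallest deg-1 vertex = 7, p_6 = 4. Add edge {4,7}. Now deg[7]=0, deg[4]=1.
Final: two remaining deg-1 vertices are 4, 8. Add edge {4,8}.

Answer: 3 5
5 6
1 5
1 2
2 8
4 7
4 8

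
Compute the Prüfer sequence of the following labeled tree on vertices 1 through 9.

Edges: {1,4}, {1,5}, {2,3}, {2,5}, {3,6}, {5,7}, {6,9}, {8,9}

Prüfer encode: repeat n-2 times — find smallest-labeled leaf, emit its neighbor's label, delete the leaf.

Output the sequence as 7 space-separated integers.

Step 1: leaves = {4,7,8}. Remove smallest leaf 4, emit neighbor 1.
Step 2: leaves = {1,7,8}. Remove smallest leaf 1, emit neighbor 5.
Step 3: leaves = {7,8}. Remove smallest leaf 7, emit neighbor 5.
Step 4: leaves = {5,8}. Remove smallest leaf 5, emit neighbor 2.
Step 5: leaves = {2,8}. Remove smallest leaf 2, emit neighbor 3.
Step 6: leaves = {3,8}. Remove smallest leaf 3, emit neighbor 6.
Step 7: leaves = {6,8}. Remove smallest leaf 6, emit neighbor 9.
Done: 2 vertices remain (8, 9). Sequence = [1 5 5 2 3 6 9]

Answer: 1 5 5 2 3 6 9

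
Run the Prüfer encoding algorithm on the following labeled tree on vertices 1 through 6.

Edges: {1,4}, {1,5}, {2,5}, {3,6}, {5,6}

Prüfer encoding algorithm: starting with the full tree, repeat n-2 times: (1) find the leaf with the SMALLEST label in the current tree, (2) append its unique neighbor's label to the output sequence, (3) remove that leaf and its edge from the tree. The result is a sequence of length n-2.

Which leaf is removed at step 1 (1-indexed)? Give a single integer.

Answer: 2

Derivation:
Step 1: current leaves = {2,3,4}. Remove leaf 2 (neighbor: 5).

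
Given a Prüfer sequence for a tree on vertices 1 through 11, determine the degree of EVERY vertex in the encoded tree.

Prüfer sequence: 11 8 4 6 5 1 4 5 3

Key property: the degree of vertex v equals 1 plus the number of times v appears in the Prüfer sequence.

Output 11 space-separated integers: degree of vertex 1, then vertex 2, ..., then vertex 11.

p_1 = 11: count[11] becomes 1
p_2 = 8: count[8] becomes 1
p_3 = 4: count[4] becomes 1
p_4 = 6: count[6] becomes 1
p_5 = 5: count[5] becomes 1
p_6 = 1: count[1] becomes 1
p_7 = 4: count[4] becomes 2
p_8 = 5: count[5] becomes 2
p_9 = 3: count[3] becomes 1
Degrees (1 + count): deg[1]=1+1=2, deg[2]=1+0=1, deg[3]=1+1=2, deg[4]=1+2=3, deg[5]=1+2=3, deg[6]=1+1=2, deg[7]=1+0=1, deg[8]=1+1=2, deg[9]=1+0=1, deg[10]=1+0=1, deg[11]=1+1=2

Answer: 2 1 2 3 3 2 1 2 1 1 2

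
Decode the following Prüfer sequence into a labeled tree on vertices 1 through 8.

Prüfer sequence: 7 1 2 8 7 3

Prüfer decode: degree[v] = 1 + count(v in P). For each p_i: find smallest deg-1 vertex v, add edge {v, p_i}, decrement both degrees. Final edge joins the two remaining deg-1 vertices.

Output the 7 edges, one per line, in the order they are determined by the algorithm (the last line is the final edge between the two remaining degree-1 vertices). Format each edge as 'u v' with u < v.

Answer: 4 7
1 5
1 2
2 8
6 7
3 7
3 8

Derivation:
Initial degrees: {1:2, 2:2, 3:2, 4:1, 5:1, 6:1, 7:3, 8:2}
Step 1: smallest deg-1 vertex = 4, p_1 = 7. Add edge {4,7}. Now deg[4]=0, deg[7]=2.
Step 2: smallest deg-1 vertex = 5, p_2 = 1. Add edge {1,5}. Now deg[5]=0, deg[1]=1.
Step 3: smallest deg-1 vertex = 1, p_3 = 2. Add edge {1,2}. Now deg[1]=0, deg[2]=1.
Step 4: smallest deg-1 vertex = 2, p_4 = 8. Add edge {2,8}. Now deg[2]=0, deg[8]=1.
Step 5: smallest deg-1 vertex = 6, p_5 = 7. Add edge {6,7}. Now deg[6]=0, deg[7]=1.
Step 6: smallest deg-1 vertex = 7, p_6 = 3. Add edge {3,7}. Now deg[7]=0, deg[3]=1.
Final: two remaining deg-1 vertices are 3, 8. Add edge {3,8}.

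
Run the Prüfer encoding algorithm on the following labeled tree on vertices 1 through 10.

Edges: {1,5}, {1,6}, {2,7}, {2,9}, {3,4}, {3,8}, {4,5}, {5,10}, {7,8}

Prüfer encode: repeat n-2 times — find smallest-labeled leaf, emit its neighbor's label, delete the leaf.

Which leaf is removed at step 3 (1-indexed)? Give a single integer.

Step 1: current leaves = {6,9,10}. Remove leaf 6 (neighbor: 1).
Step 2: current leaves = {1,9,10}. Remove leaf 1 (neighbor: 5).
Step 3: current leaves = {9,10}. Remove leaf 9 (neighbor: 2).

Answer: 9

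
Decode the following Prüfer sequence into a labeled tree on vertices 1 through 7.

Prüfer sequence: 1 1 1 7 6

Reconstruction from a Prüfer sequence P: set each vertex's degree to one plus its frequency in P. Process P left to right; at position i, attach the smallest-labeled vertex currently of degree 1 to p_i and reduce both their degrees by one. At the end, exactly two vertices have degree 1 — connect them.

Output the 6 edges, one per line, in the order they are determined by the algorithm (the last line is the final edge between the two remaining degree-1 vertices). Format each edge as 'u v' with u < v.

Answer: 1 2
1 3
1 4
1 7
5 6
6 7

Derivation:
Initial degrees: {1:4, 2:1, 3:1, 4:1, 5:1, 6:2, 7:2}
Step 1: smallest deg-1 vertex = 2, p_1 = 1. Add edge {1,2}. Now deg[2]=0, deg[1]=3.
Step 2: smallest deg-1 vertex = 3, p_2 = 1. Add edge {1,3}. Now deg[3]=0, deg[1]=2.
Step 3: smallest deg-1 vertex = 4, p_3 = 1. Add edge {1,4}. Now deg[4]=0, deg[1]=1.
Step 4: smallest deg-1 vertex = 1, p_4 = 7. Add edge {1,7}. Now deg[1]=0, deg[7]=1.
Step 5: smallest deg-1 vertex = 5, p_5 = 6. Add edge {5,6}. Now deg[5]=0, deg[6]=1.
Final: two remaining deg-1 vertices are 6, 7. Add edge {6,7}.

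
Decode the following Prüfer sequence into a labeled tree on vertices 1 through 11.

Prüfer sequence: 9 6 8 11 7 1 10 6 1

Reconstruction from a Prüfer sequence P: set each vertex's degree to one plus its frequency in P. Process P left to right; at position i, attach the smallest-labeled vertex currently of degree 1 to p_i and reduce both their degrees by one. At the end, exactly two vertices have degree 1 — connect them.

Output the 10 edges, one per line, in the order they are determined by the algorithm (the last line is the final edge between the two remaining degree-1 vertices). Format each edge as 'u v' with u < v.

Answer: 2 9
3 6
4 8
5 11
7 8
1 7
9 10
6 10
1 6
1 11

Derivation:
Initial degrees: {1:3, 2:1, 3:1, 4:1, 5:1, 6:3, 7:2, 8:2, 9:2, 10:2, 11:2}
Step 1: smallest deg-1 vertex = 2, p_1 = 9. Add edge {2,9}. Now deg[2]=0, deg[9]=1.
Step 2: smallest deg-1 vertex = 3, p_2 = 6. Add edge {3,6}. Now deg[3]=0, deg[6]=2.
Step 3: smallest deg-1 vertex = 4, p_3 = 8. Add edge {4,8}. Now deg[4]=0, deg[8]=1.
Step 4: smallest deg-1 vertex = 5, p_4 = 11. Add edge {5,11}. Now deg[5]=0, deg[11]=1.
Step 5: smallest deg-1 vertex = 8, p_5 = 7. Add edge {7,8}. Now deg[8]=0, deg[7]=1.
Step 6: smallest deg-1 vertex = 7, p_6 = 1. Add edge {1,7}. Now deg[7]=0, deg[1]=2.
Step 7: smallest deg-1 vertex = 9, p_7 = 10. Add edge {9,10}. Now deg[9]=0, deg[10]=1.
Step 8: smallest deg-1 vertex = 10, p_8 = 6. Add edge {6,10}. Now deg[10]=0, deg[6]=1.
Step 9: smallest deg-1 vertex = 6, p_9 = 1. Add edge {1,6}. Now deg[6]=0, deg[1]=1.
Final: two remaining deg-1 vertices are 1, 11. Add edge {1,11}.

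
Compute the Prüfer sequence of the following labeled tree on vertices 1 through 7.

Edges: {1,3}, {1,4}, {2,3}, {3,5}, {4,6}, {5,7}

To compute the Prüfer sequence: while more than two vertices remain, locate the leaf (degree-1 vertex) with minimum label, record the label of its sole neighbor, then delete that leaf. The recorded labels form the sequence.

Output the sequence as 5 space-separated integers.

Answer: 3 4 1 3 5

Derivation:
Step 1: leaves = {2,6,7}. Remove smallest leaf 2, emit neighbor 3.
Step 2: leaves = {6,7}. Remove smallest leaf 6, emit neighbor 4.
Step 3: leaves = {4,7}. Remove smallest leaf 4, emit neighbor 1.
Step 4: leaves = {1,7}. Remove smallest leaf 1, emit neighbor 3.
Step 5: leaves = {3,7}. Remove smallest leaf 3, emit neighbor 5.
Done: 2 vertices remain (5, 7). Sequence = [3 4 1 3 5]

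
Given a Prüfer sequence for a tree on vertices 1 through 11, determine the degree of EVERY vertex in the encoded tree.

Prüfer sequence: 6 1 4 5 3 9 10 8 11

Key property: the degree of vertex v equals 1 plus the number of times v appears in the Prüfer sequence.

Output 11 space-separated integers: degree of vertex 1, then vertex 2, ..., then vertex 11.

Answer: 2 1 2 2 2 2 1 2 2 2 2

Derivation:
p_1 = 6: count[6] becomes 1
p_2 = 1: count[1] becomes 1
p_3 = 4: count[4] becomes 1
p_4 = 5: count[5] becomes 1
p_5 = 3: count[3] becomes 1
p_6 = 9: count[9] becomes 1
p_7 = 10: count[10] becomes 1
p_8 = 8: count[8] becomes 1
p_9 = 11: count[11] becomes 1
Degrees (1 + count): deg[1]=1+1=2, deg[2]=1+0=1, deg[3]=1+1=2, deg[4]=1+1=2, deg[5]=1+1=2, deg[6]=1+1=2, deg[7]=1+0=1, deg[8]=1+1=2, deg[9]=1+1=2, deg[10]=1+1=2, deg[11]=1+1=2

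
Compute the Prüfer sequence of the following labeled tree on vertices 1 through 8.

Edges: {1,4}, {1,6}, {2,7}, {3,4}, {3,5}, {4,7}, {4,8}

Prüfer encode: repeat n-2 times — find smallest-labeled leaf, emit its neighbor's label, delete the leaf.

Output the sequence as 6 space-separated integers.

Answer: 7 3 4 1 4 4

Derivation:
Step 1: leaves = {2,5,6,8}. Remove smallest leaf 2, emit neighbor 7.
Step 2: leaves = {5,6,7,8}. Remove smallest leaf 5, emit neighbor 3.
Step 3: leaves = {3,6,7,8}. Remove smallest leaf 3, emit neighbor 4.
Step 4: leaves = {6,7,8}. Remove smallest leaf 6, emit neighbor 1.
Step 5: leaves = {1,7,8}. Remove smallest leaf 1, emit neighbor 4.
Step 6: leaves = {7,8}. Remove smallest leaf 7, emit neighbor 4.
Done: 2 vertices remain (4, 8). Sequence = [7 3 4 1 4 4]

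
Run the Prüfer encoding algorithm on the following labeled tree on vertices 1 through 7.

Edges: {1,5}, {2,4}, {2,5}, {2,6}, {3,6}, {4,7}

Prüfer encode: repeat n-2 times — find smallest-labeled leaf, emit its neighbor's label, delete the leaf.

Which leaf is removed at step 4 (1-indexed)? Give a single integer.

Answer: 6

Derivation:
Step 1: current leaves = {1,3,7}. Remove leaf 1 (neighbor: 5).
Step 2: current leaves = {3,5,7}. Remove leaf 3 (neighbor: 6).
Step 3: current leaves = {5,6,7}. Remove leaf 5 (neighbor: 2).
Step 4: current leaves = {6,7}. Remove leaf 6 (neighbor: 2).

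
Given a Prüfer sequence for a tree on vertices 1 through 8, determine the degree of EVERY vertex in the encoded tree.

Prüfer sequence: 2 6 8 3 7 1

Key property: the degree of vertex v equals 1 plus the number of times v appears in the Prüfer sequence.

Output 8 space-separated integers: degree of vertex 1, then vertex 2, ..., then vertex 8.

p_1 = 2: count[2] becomes 1
p_2 = 6: count[6] becomes 1
p_3 = 8: count[8] becomes 1
p_4 = 3: count[3] becomes 1
p_5 = 7: count[7] becomes 1
p_6 = 1: count[1] becomes 1
Degrees (1 + count): deg[1]=1+1=2, deg[2]=1+1=2, deg[3]=1+1=2, deg[4]=1+0=1, deg[5]=1+0=1, deg[6]=1+1=2, deg[7]=1+1=2, deg[8]=1+1=2

Answer: 2 2 2 1 1 2 2 2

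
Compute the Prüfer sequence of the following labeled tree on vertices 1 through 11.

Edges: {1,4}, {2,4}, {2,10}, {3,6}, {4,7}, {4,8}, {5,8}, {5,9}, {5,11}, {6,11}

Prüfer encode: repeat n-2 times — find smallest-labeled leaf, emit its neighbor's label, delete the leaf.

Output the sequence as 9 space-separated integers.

Answer: 4 6 11 4 5 2 4 8 5

Derivation:
Step 1: leaves = {1,3,7,9,10}. Remove smallest leaf 1, emit neighbor 4.
Step 2: leaves = {3,7,9,10}. Remove smallest leaf 3, emit neighbor 6.
Step 3: leaves = {6,7,9,10}. Remove smallest leaf 6, emit neighbor 11.
Step 4: leaves = {7,9,10,11}. Remove smallest leaf 7, emit neighbor 4.
Step 5: leaves = {9,10,11}. Remove smallest leaf 9, emit neighbor 5.
Step 6: leaves = {10,11}. Remove smallest leaf 10, emit neighbor 2.
Step 7: leaves = {2,11}. Remove smallest leaf 2, emit neighbor 4.
Step 8: leaves = {4,11}. Remove smallest leaf 4, emit neighbor 8.
Step 9: leaves = {8,11}. Remove smallest leaf 8, emit neighbor 5.
Done: 2 vertices remain (5, 11). Sequence = [4 6 11 4 5 2 4 8 5]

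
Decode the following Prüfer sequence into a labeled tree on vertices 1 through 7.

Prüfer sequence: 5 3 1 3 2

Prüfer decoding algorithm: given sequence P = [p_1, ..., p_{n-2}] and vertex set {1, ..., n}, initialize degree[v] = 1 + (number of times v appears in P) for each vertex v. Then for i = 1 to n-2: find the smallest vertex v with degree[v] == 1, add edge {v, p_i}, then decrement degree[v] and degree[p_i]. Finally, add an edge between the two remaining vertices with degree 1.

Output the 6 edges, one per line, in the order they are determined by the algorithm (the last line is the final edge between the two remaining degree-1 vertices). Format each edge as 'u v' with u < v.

Initial degrees: {1:2, 2:2, 3:3, 4:1, 5:2, 6:1, 7:1}
Step 1: smallest deg-1 vertex = 4, p_1 = 5. Add edge {4,5}. Now deg[4]=0, deg[5]=1.
Step 2: smallest deg-1 vertex = 5, p_2 = 3. Add edge {3,5}. Now deg[5]=0, deg[3]=2.
Step 3: smallest deg-1 vertex = 6, p_3 = 1. Add edge {1,6}. Now deg[6]=0, deg[1]=1.
Step 4: smallest deg-1 vertex = 1, p_4 = 3. Add edge {1,3}. Now deg[1]=0, deg[3]=1.
Step 5: smallest deg-1 vertex = 3, p_5 = 2. Add edge {2,3}. Now deg[3]=0, deg[2]=1.
Final: two remaining deg-1 vertices are 2, 7. Add edge {2,7}.

Answer: 4 5
3 5
1 6
1 3
2 3
2 7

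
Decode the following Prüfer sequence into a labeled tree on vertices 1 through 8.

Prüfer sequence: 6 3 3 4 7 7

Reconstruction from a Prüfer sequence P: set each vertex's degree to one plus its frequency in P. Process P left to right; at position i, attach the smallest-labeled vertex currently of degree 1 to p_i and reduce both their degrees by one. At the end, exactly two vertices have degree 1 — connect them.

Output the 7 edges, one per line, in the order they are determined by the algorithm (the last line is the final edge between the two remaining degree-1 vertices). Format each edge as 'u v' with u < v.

Initial degrees: {1:1, 2:1, 3:3, 4:2, 5:1, 6:2, 7:3, 8:1}
Step 1: smallest deg-1 vertex = 1, p_1 = 6. Add edge {1,6}. Now deg[1]=0, deg[6]=1.
Step 2: smallest deg-1 vertex = 2, p_2 = 3. Add edge {2,3}. Now deg[2]=0, deg[3]=2.
Step 3: smallest deg-1 vertex = 5, p_3 = 3. Add edge {3,5}. Now deg[5]=0, deg[3]=1.
Step 4: smallest deg-1 vertex = 3, p_4 = 4. Add edge {3,4}. Now deg[3]=0, deg[4]=1.
Step 5: smallest deg-1 vertex = 4, p_5 = 7. Add edge {4,7}. Now deg[4]=0, deg[7]=2.
Step 6: smallest deg-1 vertex = 6, p_6 = 7. Add edge {6,7}. Now deg[6]=0, deg[7]=1.
Final: two remaining deg-1 vertices are 7, 8. Add edge {7,8}.

Answer: 1 6
2 3
3 5
3 4
4 7
6 7
7 8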